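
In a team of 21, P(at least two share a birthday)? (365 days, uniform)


P(all different) = Π(365-i)/365 for i=0..20
= 0.556312
P(match) = 1 - 0.556312 = 0.443688

P ≈ 0.4437 ≈ 44.37%


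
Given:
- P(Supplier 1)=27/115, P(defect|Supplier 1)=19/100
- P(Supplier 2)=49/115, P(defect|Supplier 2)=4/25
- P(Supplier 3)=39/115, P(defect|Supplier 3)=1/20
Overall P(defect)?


P(B) = Σ P(B|Aᵢ)×P(Aᵢ)
  19/100×27/115 = 513/11500
  4/25×49/115 = 196/2875
  1/20×39/115 = 39/2300
Sum = 373/2875

P(defect) = 373/2875 ≈ 12.97%


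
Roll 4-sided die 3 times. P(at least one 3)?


P(no 3)^3 = (3/4)^3 = 27/64
P(≥1) = 1 - 27/64 = 37/64

P = 37/64 ≈ 57.81%


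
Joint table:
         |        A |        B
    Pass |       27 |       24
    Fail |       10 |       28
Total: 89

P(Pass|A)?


P(Pass|A) = 27/(27+10) = 27/37

P = 27/37 ≈ 72.97%


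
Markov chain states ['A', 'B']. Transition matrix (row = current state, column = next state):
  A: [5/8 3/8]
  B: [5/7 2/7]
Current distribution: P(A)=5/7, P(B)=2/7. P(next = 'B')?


P(next=B) = Σᵢ P(now=i)×P(i→B)
= 5/7×3/8 + 2/7×2/7
= 15/56 + 4/49 = 137/392

P = 137/392 ≈ 0.3495


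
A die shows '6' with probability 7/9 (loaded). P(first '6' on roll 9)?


Geometric: P(X=9) = (1-p)^(k-1)×p = (2/9)^8×7/9 = 1792/387420489

P(X=9) = 1792/387420489 ≈ 0.00%


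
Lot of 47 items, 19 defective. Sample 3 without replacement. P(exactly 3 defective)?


Hypergeometric: C(19,3)×C(28,0)/C(47,3)
= 969×1/16215 = 323/5405

P(X=3) = 323/5405 ≈ 5.98%


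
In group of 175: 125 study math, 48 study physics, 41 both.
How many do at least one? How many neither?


|A∪B| = 125+48-41 = 132
Neither = 175-132 = 43

At least one: 132; Neither: 43


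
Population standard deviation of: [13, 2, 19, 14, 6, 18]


Mean = 72/6 = 12
  (13-12)²=1
  (2-12)²=100
  (19-12)²=49
  (14-12)²=4
  (6-12)²=36
  (18-12)²=36
Σ(x-μ)² = 226
σ² = 226/6 = 113/3

σ = √(113/3) ≈ 6.1373


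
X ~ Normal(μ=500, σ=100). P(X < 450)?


z = (450-500)/100 = -0.5
P(Z < -0.5) = 0.3085

P(X < 450) ≈ 0.3085


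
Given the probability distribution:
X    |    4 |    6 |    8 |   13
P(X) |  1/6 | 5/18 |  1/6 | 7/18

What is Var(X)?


E[X] = 157/18
E[X²] = 1603/18
Var(X) = E[X²] - (E[X])² = 1603/18 - 24649/324 = 4205/324

Var(X) = 4205/324 ≈ 12.9784


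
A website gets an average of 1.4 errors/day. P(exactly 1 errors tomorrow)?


Poisson(λ=1.4): P(X=1) = e^(-λ)×λ^k/k!
= e^(-1.4) × 1.4^1 / 1!
≈ 0.2465969639 × 1.4 / 1 ≈ 0.345236

P(X=1) ≈ 0.345236 ≈ 34.52%


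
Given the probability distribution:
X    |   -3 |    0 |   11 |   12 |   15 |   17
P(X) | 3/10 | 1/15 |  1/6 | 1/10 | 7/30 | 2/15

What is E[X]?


E[X] = Σ x·P(X=x)
= (-3)×(3/10) + (0)×(1/15) + (11)×(1/6) + (12)×(1/10) + (15)×(7/30) + (17)×(2/15)
= 79/10

E[X] = 79/10


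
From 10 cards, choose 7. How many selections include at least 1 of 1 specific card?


Complement: C(10,7) - C(9,7) = 120 - 36 = 84

84


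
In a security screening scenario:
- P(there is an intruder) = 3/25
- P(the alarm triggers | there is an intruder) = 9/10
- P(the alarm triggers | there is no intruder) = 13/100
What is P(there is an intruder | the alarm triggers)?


Using Bayes' theorem:
P(A|B) = P(B|A)·P(A) / P(B)

P(the alarm triggers) = 9/10 × 3/25 + 13/100 × 22/25
= 27/250 + 143/1250 = 139/625

P(there is an intruder|the alarm triggers) = (27/250) / (139/625) = 135/278

P(there is an intruder|the alarm triggers) = 135/278 ≈ 48.56%


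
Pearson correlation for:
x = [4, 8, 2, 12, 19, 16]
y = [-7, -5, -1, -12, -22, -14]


n=6, Σx=61, Σy=-61, Σxy=-856, Σx²=845, Σy²=899
r = (6×(-856) - 61×(-61))/√((6×845 - 61²)(6×899 - (-61)²))
= -1415/√(1349×1673) = -1415/√2256877 ≈ -1415/1502.2906 ≈ -0.9419

r ≈ -0.9419


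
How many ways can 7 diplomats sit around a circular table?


Circular arrangements of 7 distinct objects: fix one position to break rotational symmetry.
(n-1)! = 6! = 720

720


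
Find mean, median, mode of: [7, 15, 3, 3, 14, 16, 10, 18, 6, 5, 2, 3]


Sorted: [2, 3, 3, 3, 5, 6, 7, 10, 14, 15, 16, 18]
Mean = 102/12 = 17/2
Median = 13/2
Freq: {7: 1, 15: 1, 3: 3, 14: 1, 16: 1, 10: 1, 18: 1, 6: 1, 5: 1, 2: 1}
Mode: [3]

Mean=17/2, Median=13/2, Mode=3


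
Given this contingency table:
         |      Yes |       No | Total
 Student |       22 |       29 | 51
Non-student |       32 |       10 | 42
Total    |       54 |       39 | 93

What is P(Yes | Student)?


P(Yes | Student) = 22/(22+29) = 22/51

P(Yes|Student) = 22/51 ≈ 43.14%


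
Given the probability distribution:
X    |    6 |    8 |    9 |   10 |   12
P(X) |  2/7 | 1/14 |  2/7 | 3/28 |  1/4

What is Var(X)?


E[X] = 125/14
E[X²] = 593/7
Var(X) = E[X²] - (E[X])² = 593/7 - 15625/196 = 979/196

Var(X) = 979/196 ≈ 4.9949


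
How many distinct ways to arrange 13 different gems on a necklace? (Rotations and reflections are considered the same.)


Free circular arrangements: rotations and reflections both identified.
(n-1)!/2 = 12!/2 = 479001600/2 = 239500800

239500800


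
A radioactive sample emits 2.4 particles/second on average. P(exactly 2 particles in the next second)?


Poisson(λ=2.4): P(X=2) = e^(-λ)×λ^k/k!
= e^(-2.4) × 2.4^2 / 2!
≈ 0.09071795329 × 5.76 / 2 ≈ 0.261268

P(X=2) ≈ 0.261268 ≈ 26.13%


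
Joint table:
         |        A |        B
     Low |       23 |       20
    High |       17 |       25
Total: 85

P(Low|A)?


P(Low|A) = 23/(23+17) = 23/40

P = 23/40 ≈ 57.50%


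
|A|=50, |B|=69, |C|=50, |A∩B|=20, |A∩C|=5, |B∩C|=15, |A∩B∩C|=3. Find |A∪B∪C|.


|A∪B∪C| = 50+69+50-20-5-15+3 = 132

|A∪B∪C| = 132


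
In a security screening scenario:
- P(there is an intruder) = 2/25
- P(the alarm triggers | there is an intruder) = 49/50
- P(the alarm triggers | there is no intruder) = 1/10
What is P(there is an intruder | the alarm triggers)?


Using Bayes' theorem:
P(A|B) = P(B|A)·P(A) / P(B)

P(the alarm triggers) = 49/50 × 2/25 + 1/10 × 23/25
= 49/625 + 23/250 = 213/1250

P(there is an intruder|the alarm triggers) = (49/625) / (213/1250) = 98/213

P(there is an intruder|the alarm triggers) = 98/213 ≈ 46.01%


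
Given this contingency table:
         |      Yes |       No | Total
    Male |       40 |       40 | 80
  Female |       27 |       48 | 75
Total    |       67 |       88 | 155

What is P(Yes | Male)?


P(Yes | Male) = 40/(40+40) = 40/80 = 1/2

P(Yes|Male) = 1/2 ≈ 50.00%


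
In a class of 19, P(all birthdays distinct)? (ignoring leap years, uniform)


P(all different) = Π(365-i)/365 for i=0..18
= (365/365)×(364/365)×...×(347/365)
= 0.620881

P ≈ 0.6209 ≈ 62.09%


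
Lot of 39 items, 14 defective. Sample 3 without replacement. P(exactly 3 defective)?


Hypergeometric: C(14,3)×C(25,0)/C(39,3)
= 364×1/9139 = 28/703

P(X=3) = 28/703 ≈ 3.98%


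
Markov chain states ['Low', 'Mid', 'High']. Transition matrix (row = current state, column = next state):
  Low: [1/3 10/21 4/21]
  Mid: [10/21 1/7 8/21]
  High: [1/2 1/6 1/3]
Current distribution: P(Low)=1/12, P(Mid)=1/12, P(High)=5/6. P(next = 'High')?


P(next=High) = Σᵢ P(now=i)×P(i→High)
= 1/12×4/21 + 1/12×8/21 + 5/6×1/3
= 1/63 + 2/63 + 5/18 = 41/126

P = 41/126 ≈ 0.3254


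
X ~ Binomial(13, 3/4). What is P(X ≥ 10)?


P(X ≥ 10) = Σ P(X=i) for i=10..13
P(X=10) = 8444007/33554432
P(X=11) = 6908733/33554432
P(X=12) = 6908733/67108864
P(X=13) = 1594323/67108864
Sum = 4901067/8388608

P(X ≥ 10) = 4901067/8388608 ≈ 58.43%


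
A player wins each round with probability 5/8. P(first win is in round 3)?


Geometric: P(X=3) = (1-p)^(k-1)×p = (3/8)^2×5/8 = 45/512

P(X=3) = 45/512 ≈ 8.79%


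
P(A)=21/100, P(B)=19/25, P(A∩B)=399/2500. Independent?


P(A)×P(B) = 399/2500
P(A∩B) = 399/2500
Equal ✓ → Independent

Yes, independent


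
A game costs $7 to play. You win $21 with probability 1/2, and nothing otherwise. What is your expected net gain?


E[gain] = (21-7)×1/2 + (-7)×1/2
= 7 - 7/2 = 7/2

Expected net gain = $7/2 ≈ $3.50


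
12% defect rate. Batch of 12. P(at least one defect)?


P(all good) = (22/25)^12 = 12855002631049216/59604644775390625
P(≥1 defect) = 46749642144341409/59604644775390625

P = 46749642144341409/59604644775390625 ≈ 78.43%


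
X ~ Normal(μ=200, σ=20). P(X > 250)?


z = (250-200)/20 = 2.5
P(X > 250) = 1 - P(Z ≤ 2.5) = 1 - 0.9938 = 0.0062

P(X > 250) ≈ 0.0062


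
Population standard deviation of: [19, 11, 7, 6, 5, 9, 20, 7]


Mean = 84/8 = 21/2
  (19-21/2)²=289/4
  (11-21/2)²=1/4
  (7-21/2)²=49/4
  (6-21/2)²=81/4
  (5-21/2)²=121/4
  (9-21/2)²=9/4
  (20-21/2)²=361/4
  (7-21/2)²=49/4
Σ(x-μ)² = 240
σ² = 240/8 = 30

σ = √(30) ≈ 5.4772


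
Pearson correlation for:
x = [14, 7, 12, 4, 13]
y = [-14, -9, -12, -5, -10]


n=5, Σx=50, Σy=-50, Σxy=-553, Σx²=574, Σy²=546
r = (5×(-553) - 50×(-50))/√((5×574 - 50²)(5×546 - (-50)²))
= -265/√(370×230) = -265/√85100 ≈ -265/291.7190 ≈ -0.9084

r ≈ -0.9084


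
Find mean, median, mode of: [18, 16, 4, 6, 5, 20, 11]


Sorted: [4, 5, 6, 11, 16, 18, 20]
Mean = 80/7
Median = 11
Freq: {18: 1, 16: 1, 4: 1, 6: 1, 5: 1, 20: 1, 11: 1}
Mode: No mode

Mean=80/7, Median=11, Mode=No mode


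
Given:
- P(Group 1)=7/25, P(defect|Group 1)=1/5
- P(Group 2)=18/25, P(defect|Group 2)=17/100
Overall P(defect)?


P(B) = Σ P(B|Aᵢ)×P(Aᵢ)
  1/5×7/25 = 7/125
  17/100×18/25 = 153/1250
Sum = 223/1250

P(defect) = 223/1250 ≈ 17.84%


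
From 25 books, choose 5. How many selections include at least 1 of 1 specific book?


Complement: C(25,5) - C(24,5) = 53130 - 42504 = 10626

10626


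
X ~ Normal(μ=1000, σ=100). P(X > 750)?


z = (750-1000)/100 = -2.5
P(X > 750) = 1 - P(Z ≤ -2.5) = 1 - 0.0062 = 0.9938

P(X > 750) ≈ 0.9938


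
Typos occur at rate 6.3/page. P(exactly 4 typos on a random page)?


Poisson(λ=6.3): P(X=4) = e^(-λ)×λ^k/k!
= e^(-6.3) × 6.3^4 / 4!
≈ 0.001836304777 × 1575.2961 / 24 ≈ 0.120530

P(X=4) ≈ 0.120530 ≈ 12.05%


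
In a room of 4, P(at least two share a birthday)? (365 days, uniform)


P(all different) = Π(365-i)/365 for i=0..3
= 0.983644
P(match) = 1 - 0.983644 = 0.016356

P ≈ 0.0164 ≈ 1.64%


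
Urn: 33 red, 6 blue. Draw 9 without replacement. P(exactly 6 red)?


Hypergeometric: C(33,6)×C(6,3)/C(39,9)
= 1107568×20/211915132 = 16240/155363

P(X=6) = 16240/155363 ≈ 10.45%


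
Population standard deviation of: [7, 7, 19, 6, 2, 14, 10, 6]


Mean = 71/8
  (7-71/8)²=225/64
  (7-71/8)²=225/64
  (19-71/8)²=6561/64
  (6-71/8)²=529/64
  (2-71/8)²=3025/64
  (14-71/8)²=1681/64
  (10-71/8)²=81/64
  (6-71/8)²=529/64
Σ(x-μ)² = 1607/8
σ² = (1607/8)/8 = 1607/64

σ = √(1607/64) ≈ 5.0109


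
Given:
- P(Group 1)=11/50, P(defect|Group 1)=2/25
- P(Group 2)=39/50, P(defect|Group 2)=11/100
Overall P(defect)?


P(B) = Σ P(B|Aᵢ)×P(Aᵢ)
  2/25×11/50 = 11/625
  11/100×39/50 = 429/5000
Sum = 517/5000

P(defect) = 517/5000 ≈ 10.34%


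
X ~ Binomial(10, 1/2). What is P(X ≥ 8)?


P(X ≥ 8) = Σ P(X=i) for i=8..10
P(X=8) = 45/1024
P(X=9) = 5/512
P(X=10) = 1/1024
Sum = 7/128

P(X ≥ 8) = 7/128 ≈ 5.47%


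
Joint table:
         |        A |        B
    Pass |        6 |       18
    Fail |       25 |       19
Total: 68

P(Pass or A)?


P(Pass∨A) = P(Pass) + P(A) - P(Pass∧A)
= (24 + 31 - 6)/68 = 49/68

P = 49/68 ≈ 72.06%


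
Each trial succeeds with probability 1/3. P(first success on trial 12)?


Geometric: P(X=12) = (1-p)^(k-1)×p = (2/3)^11×1/3 = 2048/531441

P(X=12) = 2048/531441 ≈ 0.39%


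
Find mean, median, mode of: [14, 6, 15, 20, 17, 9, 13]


Sorted: [6, 9, 13, 14, 15, 17, 20]
Mean = 94/7
Median = 14
Freq: {14: 1, 6: 1, 15: 1, 20: 1, 17: 1, 9: 1, 13: 1}
Mode: No mode

Mean=94/7, Median=14, Mode=No mode


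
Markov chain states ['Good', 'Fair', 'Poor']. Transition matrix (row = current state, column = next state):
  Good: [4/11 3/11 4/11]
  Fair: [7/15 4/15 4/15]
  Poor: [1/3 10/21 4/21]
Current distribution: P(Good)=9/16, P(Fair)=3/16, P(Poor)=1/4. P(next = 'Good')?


P(next=Good) = Σᵢ P(now=i)×P(i→Good)
= 9/16×4/11 + 3/16×7/15 + 1/4×1/3
= 9/44 + 7/80 + 1/12 = 991/2640

P = 991/2640 ≈ 0.3754


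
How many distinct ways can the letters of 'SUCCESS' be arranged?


Letters: 7, freq: {'S': 3, 'U': 1, 'C': 2, 'E': 1}
7!/(3!×1!×2!×1!) = 5040/12 = 420

420


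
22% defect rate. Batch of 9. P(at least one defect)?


P(all good) = (39/50)^9 = 208728361158759/1953125000000000
P(≥1 defect) = 1744396638841241/1953125000000000

P = 1744396638841241/1953125000000000 ≈ 89.31%


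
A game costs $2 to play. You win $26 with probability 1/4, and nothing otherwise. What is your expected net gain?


E[gain] = (26-2)×1/4 + (-2)×3/4
= 6 - 3/2 = 9/2

Expected net gain = $9/2 ≈ $4.50


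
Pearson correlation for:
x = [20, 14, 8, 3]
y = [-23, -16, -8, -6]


n=4, Σx=45, Σy=-53, Σxy=-766, Σx²=669, Σy²=885
r = (4×(-766) - 45×(-53))/√((4×669 - 45²)(4×885 - (-53)²))
= -679/√(651×731) = -679/√475881 ≈ -679/689.8413 ≈ -0.9843

r ≈ -0.9843


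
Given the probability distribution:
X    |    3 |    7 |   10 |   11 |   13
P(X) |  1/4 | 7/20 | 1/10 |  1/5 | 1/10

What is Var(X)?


E[X] = 77/10
E[X²] = 141/2
Var(X) = E[X²] - (E[X])² = 141/2 - 5929/100 = 1121/100

Var(X) = 1121/100 ≈ 11.2100


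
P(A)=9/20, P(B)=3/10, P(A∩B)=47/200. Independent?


P(A)×P(B) = 27/200
P(A∩B) = 47/200
Not equal → NOT independent

No, not independent


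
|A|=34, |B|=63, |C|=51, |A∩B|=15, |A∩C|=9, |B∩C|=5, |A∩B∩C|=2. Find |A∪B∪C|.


|A∪B∪C| = 34+63+51-15-9-5+2 = 121

|A∪B∪C| = 121


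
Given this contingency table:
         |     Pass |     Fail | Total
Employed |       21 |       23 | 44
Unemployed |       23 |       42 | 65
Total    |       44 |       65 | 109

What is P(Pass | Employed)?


P(Pass | Employed) = 21/(21+23) = 21/44

P(Pass|Employed) = 21/44 ≈ 47.73%


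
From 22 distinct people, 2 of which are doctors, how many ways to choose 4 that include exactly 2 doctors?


Choose 2 of the 2 doctors and 2 of the other 20 people:
C(2,2)×C(20,2) = 1×190 = 190

190


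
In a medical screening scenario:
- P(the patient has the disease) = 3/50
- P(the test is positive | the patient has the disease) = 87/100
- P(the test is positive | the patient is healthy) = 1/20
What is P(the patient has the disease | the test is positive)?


Using Bayes' theorem:
P(A|B) = P(B|A)·P(A) / P(B)

P(the test is positive) = 87/100 × 3/50 + 1/20 × 47/50
= 261/5000 + 47/1000 = 62/625

P(the patient has the disease|the test is positive) = (261/5000) / (62/625) = 261/496

P(the patient has the disease|the test is positive) = 261/496 ≈ 52.62%


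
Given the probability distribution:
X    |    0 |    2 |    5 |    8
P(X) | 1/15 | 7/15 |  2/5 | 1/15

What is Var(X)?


E[X] = 52/15
E[X²] = 242/15
Var(X) = E[X²] - (E[X])² = 242/15 - 2704/225 = 926/225

Var(X) = 926/225 ≈ 4.1156


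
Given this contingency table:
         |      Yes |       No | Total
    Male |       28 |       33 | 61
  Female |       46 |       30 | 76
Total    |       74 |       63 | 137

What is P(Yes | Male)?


P(Yes | Male) = 28/(28+33) = 28/61

P(Yes|Male) = 28/61 ≈ 45.90%


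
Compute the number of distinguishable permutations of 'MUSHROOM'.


Letters: 8, freq: {'M': 2, 'U': 1, 'S': 1, 'H': 1, 'R': 1, 'O': 2}
8!/(2!×1!×1!×1!×1!×2!) = 40320/4 = 10080

10080


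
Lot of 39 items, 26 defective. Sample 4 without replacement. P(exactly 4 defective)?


Hypergeometric: C(26,4)×C(13,0)/C(39,4)
= 14950×1/82251 = 1150/6327

P(X=4) = 1150/6327 ≈ 18.18%


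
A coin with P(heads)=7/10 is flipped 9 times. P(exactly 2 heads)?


Binomial: P(X=2) = C(9,2)×p^2×(1-p)^7
= 36 × 49/100 × 2187/10000000 = 964467/250000000

P(X=2) = 964467/250000000 ≈ 0.39%


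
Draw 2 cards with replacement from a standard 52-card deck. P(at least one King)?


P(not a King) = 48/52 = 12/13
P(none in 2 draws) = (12/13)^2 = 144/169
P(≥1 King) = 1 - 144/169 = 25/169

P = 25/169 ≈ 14.79%


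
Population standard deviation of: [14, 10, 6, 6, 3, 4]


Mean = 43/6
  (14-43/6)²=1681/36
  (10-43/6)²=289/36
  (6-43/6)²=49/36
  (6-43/6)²=49/36
  (3-43/6)²=625/36
  (4-43/6)²=361/36
Σ(x-μ)² = 509/6
σ² = (509/6)/6 = 509/36

σ = √(509/36) ≈ 3.7602


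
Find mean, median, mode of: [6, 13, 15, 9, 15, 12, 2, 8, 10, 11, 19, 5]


Sorted: [2, 5, 6, 8, 9, 10, 11, 12, 13, 15, 15, 19]
Mean = 125/12
Median = 21/2
Freq: {6: 1, 13: 1, 15: 2, 9: 1, 12: 1, 2: 1, 8: 1, 10: 1, 11: 1, 19: 1, 5: 1}
Mode: [15]

Mean=125/12, Median=21/2, Mode=15


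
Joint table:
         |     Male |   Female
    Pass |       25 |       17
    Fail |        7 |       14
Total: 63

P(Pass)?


P(Pass) = (25+17)/63 = 42/63 = 2/3

P(Pass) = 2/3 ≈ 66.67%


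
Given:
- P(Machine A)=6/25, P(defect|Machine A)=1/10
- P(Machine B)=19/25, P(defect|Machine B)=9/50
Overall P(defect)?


P(B) = Σ P(B|Aᵢ)×P(Aᵢ)
  1/10×6/25 = 3/125
  9/50×19/25 = 171/1250
Sum = 201/1250

P(defect) = 201/1250 ≈ 16.08%


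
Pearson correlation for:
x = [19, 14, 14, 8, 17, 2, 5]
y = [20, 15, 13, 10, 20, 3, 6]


n=7, Σx=79, Σy=87, Σxy=1228, Σx²=1135, Σy²=1339
r = (7×1228 - 79×87)/√((7×1135 - 79²)(7×1339 - 87²))
= 1723/√(1704×1804) = 1723/√3074016 ≈ 1723/1753.2872 ≈ 0.9827

r ≈ 0.9827


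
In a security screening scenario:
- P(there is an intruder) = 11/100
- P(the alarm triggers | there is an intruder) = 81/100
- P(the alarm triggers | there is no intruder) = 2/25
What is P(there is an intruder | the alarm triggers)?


Using Bayes' theorem:
P(A|B) = P(B|A)·P(A) / P(B)

P(the alarm triggers) = 81/100 × 11/100 + 2/25 × 89/100
= 891/10000 + 89/1250 = 1603/10000

P(there is an intruder|the alarm triggers) = (891/10000) / (1603/10000) = 891/1603

P(there is an intruder|the alarm triggers) = 891/1603 ≈ 55.58%


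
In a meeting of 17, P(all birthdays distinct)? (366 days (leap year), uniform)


P(all different) = Π(366-i)/366 for i=0..16
= (366/366)×(365/366)×...×(350/366)
= 0.685712

P ≈ 0.6857 ≈ 68.57%


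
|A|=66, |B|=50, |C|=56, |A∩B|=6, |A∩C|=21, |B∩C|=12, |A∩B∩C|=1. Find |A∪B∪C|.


|A∪B∪C| = 66+50+56-6-21-12+1 = 134

|A∪B∪C| = 134


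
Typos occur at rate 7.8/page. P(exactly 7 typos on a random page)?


Poisson(λ=7.8): P(X=7) = e^(-λ)×λ^k/k!
= e^(-7.8) × 7.8^7 / 7!
≈ 0.000409734979 × 1756556.88549 / 5040 ≈ 0.142802

P(X=7) ≈ 0.142802 ≈ 14.28%


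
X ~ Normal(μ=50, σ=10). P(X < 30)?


z = (30-50)/10 = -2.0
P(Z < -2.0) = 0.0228

P(X < 30) ≈ 0.0228


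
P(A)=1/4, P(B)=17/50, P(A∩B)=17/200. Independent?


P(A)×P(B) = 17/200
P(A∩B) = 17/200
Equal ✓ → Independent

Yes, independent


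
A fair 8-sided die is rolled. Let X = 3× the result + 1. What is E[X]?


E[die] = (1+8)/2 = 9/2
E[X] = 3×9/2 + 1 = 29/2

E[X] = 29/2


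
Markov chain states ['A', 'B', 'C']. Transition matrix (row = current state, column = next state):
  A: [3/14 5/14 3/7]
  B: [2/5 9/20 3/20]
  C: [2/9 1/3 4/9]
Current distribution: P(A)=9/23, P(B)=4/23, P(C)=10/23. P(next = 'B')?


P(next=B) = Σᵢ P(now=i)×P(i→B)
= 9/23×5/14 + 4/23×9/20 + 10/23×1/3
= 45/322 + 9/115 + 10/69 = 1753/4830

P = 1753/4830 ≈ 0.3629


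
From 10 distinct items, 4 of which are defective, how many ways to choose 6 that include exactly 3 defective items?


Choose 3 of the 4 defective items and 3 of the other 6 items:
C(4,3)×C(6,3) = 4×20 = 80

80


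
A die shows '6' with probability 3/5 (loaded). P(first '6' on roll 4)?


Geometric: P(X=4) = (1-p)^(k-1)×p = (2/5)^3×3/5 = 24/625

P(X=4) = 24/625 ≈ 3.84%


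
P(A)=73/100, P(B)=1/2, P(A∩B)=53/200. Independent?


P(A)×P(B) = 73/200
P(A∩B) = 53/200
Not equal → NOT independent

No, not independent


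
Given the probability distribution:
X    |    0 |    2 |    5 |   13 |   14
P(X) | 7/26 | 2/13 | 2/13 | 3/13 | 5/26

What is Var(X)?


E[X] = 88/13
E[X²] = 1055/13
Var(X) = E[X²] - (E[X])² = 1055/13 - 7744/169 = 5971/169

Var(X) = 5971/169 ≈ 35.3314


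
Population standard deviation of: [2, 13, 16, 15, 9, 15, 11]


Mean = 81/7
  (2-81/7)²=4489/49
  (13-81/7)²=100/49
  (16-81/7)²=961/49
  (15-81/7)²=576/49
  (9-81/7)²=324/49
  (15-81/7)²=576/49
  (11-81/7)²=16/49
Σ(x-μ)² = 1006/7
σ² = (1006/7)/7 = 1006/49

σ = √(1006/49) ≈ 4.5311


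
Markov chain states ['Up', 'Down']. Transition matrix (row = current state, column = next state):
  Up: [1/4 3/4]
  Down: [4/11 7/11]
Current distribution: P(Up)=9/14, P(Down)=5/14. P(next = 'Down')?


P(next=Down) = Σᵢ P(now=i)×P(i→Down)
= 9/14×3/4 + 5/14×7/11
= 27/56 + 5/22 = 437/616

P = 437/616 ≈ 0.7094


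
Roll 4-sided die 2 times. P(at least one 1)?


P(no 1)^2 = (3/4)^2 = 9/16
P(≥1) = 1 - 9/16 = 7/16

P = 7/16 ≈ 43.75%


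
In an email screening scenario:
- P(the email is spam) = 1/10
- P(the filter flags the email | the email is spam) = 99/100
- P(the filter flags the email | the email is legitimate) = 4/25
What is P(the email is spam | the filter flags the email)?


Using Bayes' theorem:
P(A|B) = P(B|A)·P(A) / P(B)

P(the filter flags the email) = 99/100 × 1/10 + 4/25 × 9/10
= 99/1000 + 18/125 = 243/1000

P(the email is spam|the filter flags the email) = (99/1000) / (243/1000) = 11/27

P(the email is spam|the filter flags the email) = 11/27 ≈ 40.74%


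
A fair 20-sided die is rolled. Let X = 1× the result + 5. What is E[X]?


E[die] = (1+20)/2 = 21/2
E[X] = 1×21/2 + 5 = 31/2

E[X] = 31/2


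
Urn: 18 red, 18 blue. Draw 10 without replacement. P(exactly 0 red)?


Hypergeometric: C(18,0)×C(18,10)/C(36,10)
= 1×43758/254186856 = 13/75516

P(X=0) = 13/75516 ≈ 0.02%


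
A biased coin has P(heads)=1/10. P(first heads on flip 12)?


Geometric: P(X=12) = (1-p)^(k-1)×p = (9/10)^11×1/10 = 31381059609/1000000000000

P(X=12) = 31381059609/1000000000000 ≈ 3.14%


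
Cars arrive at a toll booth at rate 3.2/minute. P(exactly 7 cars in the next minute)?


Poisson(λ=3.2): P(X=7) = e^(-λ)×λ^k/k!
= e^(-3.2) × 3.2^7 / 7!
≈ 0.04076220398 × 3435.9738368 / 5040 ≈ 0.027789

P(X=7) ≈ 0.027789 ≈ 2.78%


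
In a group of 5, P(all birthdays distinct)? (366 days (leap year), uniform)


P(all different) = Π(366-i)/366 for i=0..4
= (366/366)×(365/366)×...×(362/366)
= 0.972938

P ≈ 0.9729 ≈ 97.29%


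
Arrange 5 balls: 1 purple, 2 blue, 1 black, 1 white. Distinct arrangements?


5!/(1!×2!×1!×1!) = 60

60


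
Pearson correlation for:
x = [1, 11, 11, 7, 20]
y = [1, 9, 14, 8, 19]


n=5, Σx=50, Σy=51, Σxy=690, Σx²=692, Σy²=703
r = (5×690 - 50×51)/√((5×692 - 50²)(5×703 - 51²))
= 900/√(960×914) = 900/√877440 ≈ 900/936.7177 ≈ 0.9608

r ≈ 0.9608


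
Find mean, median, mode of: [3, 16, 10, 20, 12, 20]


Sorted: [3, 10, 12, 16, 20, 20]
Mean = 81/6 = 27/2
Median = 14
Freq: {3: 1, 16: 1, 10: 1, 20: 2, 12: 1}
Mode: [20]

Mean=27/2, Median=14, Mode=20


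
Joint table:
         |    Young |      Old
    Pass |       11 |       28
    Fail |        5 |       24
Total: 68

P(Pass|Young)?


P(Pass|Young) = 11/(11+5) = 11/16

P = 11/16 ≈ 68.75%


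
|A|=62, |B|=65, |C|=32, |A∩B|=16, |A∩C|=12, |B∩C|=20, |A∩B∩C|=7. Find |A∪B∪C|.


|A∪B∪C| = 62+65+32-16-12-20+7 = 118

|A∪B∪C| = 118


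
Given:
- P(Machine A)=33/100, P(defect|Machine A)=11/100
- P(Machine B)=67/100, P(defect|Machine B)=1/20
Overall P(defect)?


P(B) = Σ P(B|Aᵢ)×P(Aᵢ)
  11/100×33/100 = 363/10000
  1/20×67/100 = 67/2000
Sum = 349/5000

P(defect) = 349/5000 ≈ 6.98%


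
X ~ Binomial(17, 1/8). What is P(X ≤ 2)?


P(X ≤ 2) = Σ P(X=i) for i=0..2
P(X=0) = 232630513987207/2251799813685248
P(X=1) = 564959819683217/2251799813685248
P(X=2) = 80708545669031/281474976710656
Sum = 90203668688917/140737488355328

P(X ≤ 2) = 90203668688917/140737488355328 ≈ 64.09%


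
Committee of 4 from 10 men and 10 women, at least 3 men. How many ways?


Count by #men:
  3M,1W: C(10,3)×C(10,1)=1200
  4M,0W: C(10,4)×C(10,0)=210
Total = 1410

1410


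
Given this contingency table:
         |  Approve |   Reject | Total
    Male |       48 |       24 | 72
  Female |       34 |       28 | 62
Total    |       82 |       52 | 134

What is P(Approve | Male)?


P(Approve | Male) = 48/(48+24) = 48/72 = 2/3

P(Approve|Male) = 2/3 ≈ 66.67%


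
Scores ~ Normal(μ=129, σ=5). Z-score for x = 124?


z = (x - μ)/σ = (124 - 129)/5 = -1.0

z = -1.0


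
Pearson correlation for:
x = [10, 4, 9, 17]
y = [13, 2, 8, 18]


n=4, Σx=40, Σy=41, Σxy=516, Σx²=486, Σy²=561
r = (4×516 - 40×41)/√((4×486 - 40²)(4×561 - 41²))
= 424/√(344×563) = 424/√193672 ≈ 424/440.0818 ≈ 0.9635

r ≈ 0.9635


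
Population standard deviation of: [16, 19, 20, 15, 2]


Mean = 72/5
  (16-72/5)²=64/25
  (19-72/5)²=529/25
  (20-72/5)²=784/25
  (15-72/5)²=9/25
  (2-72/5)²=3844/25
Σ(x-μ)² = 1046/5
σ² = (1046/5)/5 = 1046/25

σ = √(1046/25) ≈ 6.4684


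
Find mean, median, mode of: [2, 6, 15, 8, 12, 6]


Sorted: [2, 6, 6, 8, 12, 15]
Mean = 49/6
Median = 7
Freq: {2: 1, 6: 2, 15: 1, 8: 1, 12: 1}
Mode: [6]

Mean=49/6, Median=7, Mode=6


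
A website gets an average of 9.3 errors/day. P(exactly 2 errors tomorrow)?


Poisson(λ=9.3): P(X=2) = e^(-λ)×λ^k/k!
= e^(-9.3) × 9.3^2 / 2!
≈ 9.142423148e-05 × 86.49 / 2 ≈ 0.003954

P(X=2) ≈ 0.003954 ≈ 0.40%


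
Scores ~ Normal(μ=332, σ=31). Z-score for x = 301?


z = (x - μ)/σ = (301 - 332)/31 = -1.0

z = -1.0


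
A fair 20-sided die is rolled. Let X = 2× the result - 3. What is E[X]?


E[die] = (1+20)/2 = 21/2
E[X] = 2×21/2 - 3 = 18

E[X] = 18


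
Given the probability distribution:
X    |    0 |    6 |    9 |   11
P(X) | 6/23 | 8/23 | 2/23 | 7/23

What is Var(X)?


E[X] = 143/23
E[X²] = 1297/23
Var(X) = E[X²] - (E[X])² = 1297/23 - 20449/529 = 9382/529

Var(X) = 9382/529 ≈ 17.7353


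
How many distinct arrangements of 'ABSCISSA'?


Letters: 8, freq: {'A': 2, 'B': 1, 'S': 3, 'C': 1, 'I': 1}
8!/(2!×1!×3!×1!×1!) = 40320/12 = 3360

3360


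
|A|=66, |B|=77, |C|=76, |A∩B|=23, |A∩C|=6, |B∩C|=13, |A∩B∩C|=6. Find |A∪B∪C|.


|A∪B∪C| = 66+77+76-23-6-13+6 = 183

|A∪B∪C| = 183


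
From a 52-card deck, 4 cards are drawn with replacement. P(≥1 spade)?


P(not a spade) = 39/52 = 3/4
P(none in 4 draws) = (3/4)^4 = 81/256
P(≥1 spade) = 1 - 81/256 = 175/256

P = 175/256 ≈ 68.36%


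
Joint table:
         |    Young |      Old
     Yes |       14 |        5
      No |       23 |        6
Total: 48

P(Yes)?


P(Yes) = (14+5)/48 = 19/48

P(Yes) = 19/48 ≈ 39.58%


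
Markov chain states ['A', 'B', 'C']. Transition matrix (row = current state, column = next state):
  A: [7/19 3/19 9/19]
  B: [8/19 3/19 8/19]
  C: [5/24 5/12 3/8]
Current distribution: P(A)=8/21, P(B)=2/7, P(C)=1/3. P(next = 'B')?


P(next=B) = Σᵢ P(now=i)×P(i→B)
= 8/21×3/19 + 2/7×3/19 + 1/3×5/12
= 8/133 + 6/133 + 5/36 = 167/684

P = 167/684 ≈ 0.2442


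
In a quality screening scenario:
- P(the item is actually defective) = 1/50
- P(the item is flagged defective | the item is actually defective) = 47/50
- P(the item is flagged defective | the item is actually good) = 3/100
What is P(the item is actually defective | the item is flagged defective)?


Using Bayes' theorem:
P(A|B) = P(B|A)·P(A) / P(B)

P(the item is flagged defective) = 47/50 × 1/50 + 3/100 × 49/50
= 47/2500 + 147/5000 = 241/5000

P(the item is actually defective|the item is flagged defective) = (47/2500) / (241/5000) = 94/241

P(the item is actually defective|the item is flagged defective) = 94/241 ≈ 39.00%


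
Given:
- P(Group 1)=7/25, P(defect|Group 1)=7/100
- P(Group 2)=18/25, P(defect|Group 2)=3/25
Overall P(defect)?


P(B) = Σ P(B|Aᵢ)×P(Aᵢ)
  7/100×7/25 = 49/2500
  3/25×18/25 = 54/625
Sum = 53/500

P(defect) = 53/500 ≈ 10.60%


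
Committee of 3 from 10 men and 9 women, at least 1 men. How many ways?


Count by #men:
  1M,2W: C(10,1)×C(9,2)=360
  2M,1W: C(10,2)×C(9,1)=405
  3M,0W: C(10,3)×C(9,0)=120
Total = 885

885


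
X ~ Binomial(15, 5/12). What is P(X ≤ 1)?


P(X ≤ 1) = Σ P(X=i) for i=0..1
P(X=0) = 4747561509943/15407021574586368
P(X=1) = 16955576821225/5135673858195456
Sum = 27807145986809/7703510787293184

P(X ≤ 1) = 27807145986809/7703510787293184 ≈ 0.36%


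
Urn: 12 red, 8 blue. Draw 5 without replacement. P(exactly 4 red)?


Hypergeometric: C(12,4)×C(8,1)/C(20,5)
= 495×8/15504 = 165/646

P(X=4) = 165/646 ≈ 25.54%


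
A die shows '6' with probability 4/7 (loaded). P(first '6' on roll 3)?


Geometric: P(X=3) = (1-p)^(k-1)×p = (3/7)^2×4/7 = 36/343

P(X=3) = 36/343 ≈ 10.50%


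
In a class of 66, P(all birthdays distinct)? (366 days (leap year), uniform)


P(all different) = Π(366-i)/366 for i=0..65
= (366/366)×(365/366)×...×(301/366)
= 0.001939

P ≈ 0.0019 ≈ 0.19%


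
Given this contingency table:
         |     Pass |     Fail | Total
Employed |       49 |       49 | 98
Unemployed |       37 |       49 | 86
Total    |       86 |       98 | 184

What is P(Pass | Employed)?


P(Pass | Employed) = 49/(49+49) = 49/98 = 1/2

P(Pass|Employed) = 1/2 ≈ 50.00%


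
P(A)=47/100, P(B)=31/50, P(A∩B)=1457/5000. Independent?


P(A)×P(B) = 1457/5000
P(A∩B) = 1457/5000
Equal ✓ → Independent

Yes, independent


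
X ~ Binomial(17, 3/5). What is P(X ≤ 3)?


P(X ≤ 3) = Σ P(X=i) for i=0..3
P(X=0) = 131072/762939453125
P(X=1) = 3342336/762939453125
P(X=2) = 40108032/762939453125
P(X=3) = 60162048/152587890625
Sum = 68878336/152587890625

P(X ≤ 3) = 68878336/152587890625 ≈ 0.05%


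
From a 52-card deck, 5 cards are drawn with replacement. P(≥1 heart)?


P(not a heart) = 39/52 = 3/4
P(none in 5 draws) = (3/4)^5 = 243/1024
P(≥1 heart) = 1 - 243/1024 = 781/1024

P = 781/1024 ≈ 76.27%


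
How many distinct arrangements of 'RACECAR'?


Letters: 7, freq: {'R': 2, 'A': 2, 'C': 2, 'E': 1}
7!/(2!×2!×2!×1!) = 5040/8 = 630

630


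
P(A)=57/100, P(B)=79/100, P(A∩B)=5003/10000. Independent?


P(A)×P(B) = 4503/10000
P(A∩B) = 5003/10000
Not equal → NOT independent

No, not independent


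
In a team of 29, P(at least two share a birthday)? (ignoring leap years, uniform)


P(all different) = Π(365-i)/365 for i=0..28
= 0.319031
P(match) = 1 - 0.319031 = 0.680969

P ≈ 0.6810 ≈ 68.10%


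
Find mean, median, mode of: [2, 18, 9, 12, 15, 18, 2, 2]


Sorted: [2, 2, 2, 9, 12, 15, 18, 18]
Mean = 78/8 = 39/4
Median = 21/2
Freq: {2: 3, 18: 2, 9: 1, 12: 1, 15: 1}
Mode: [2]

Mean=39/4, Median=21/2, Mode=2


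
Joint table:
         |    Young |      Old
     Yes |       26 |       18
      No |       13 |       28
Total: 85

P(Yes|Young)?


P(Yes|Young) = 26/(26+13) = 26/39 = 2/3

P = 2/3 ≈ 66.67%


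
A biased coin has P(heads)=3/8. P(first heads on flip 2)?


Geometric: P(X=2) = (1-p)^(k-1)×p = (5/8)^1×3/8 = 15/64

P(X=2) = 15/64 ≈ 23.44%


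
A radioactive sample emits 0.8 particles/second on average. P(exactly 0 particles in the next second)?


Poisson(λ=0.8): P(X=0) = e^(-λ)×λ^k/k!
= e^(-0.8) × 0.8^0 / 0!
≈ 0.4493289641 × 1 / 1 ≈ 0.449329

P(X=0) ≈ 0.449329 ≈ 44.93%


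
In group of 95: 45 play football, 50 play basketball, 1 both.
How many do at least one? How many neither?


|A∪B| = 45+50-1 = 94
Neither = 95-94 = 1

At least one: 94; Neither: 1


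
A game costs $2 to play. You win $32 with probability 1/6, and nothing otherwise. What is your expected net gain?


E[gain] = (32-2)×1/6 + (-2)×5/6
= 5 - 5/3 = 10/3

Expected net gain = $10/3 ≈ $3.33


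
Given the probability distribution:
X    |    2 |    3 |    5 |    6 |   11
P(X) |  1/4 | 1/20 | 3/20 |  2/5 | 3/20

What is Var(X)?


E[X] = 109/20
E[X²] = 151/4
Var(X) = E[X²] - (E[X])² = 151/4 - 11881/400 = 3219/400

Var(X) = 3219/400 ≈ 8.0475


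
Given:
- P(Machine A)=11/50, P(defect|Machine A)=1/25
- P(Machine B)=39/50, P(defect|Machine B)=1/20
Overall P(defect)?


P(B) = Σ P(B|Aᵢ)×P(Aᵢ)
  1/25×11/50 = 11/1250
  1/20×39/50 = 39/1000
Sum = 239/5000

P(defect) = 239/5000 ≈ 4.78%


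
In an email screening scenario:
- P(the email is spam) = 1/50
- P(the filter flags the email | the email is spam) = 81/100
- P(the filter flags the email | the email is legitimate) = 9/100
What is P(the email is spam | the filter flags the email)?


Using Bayes' theorem:
P(A|B) = P(B|A)·P(A) / P(B)

P(the filter flags the email) = 81/100 × 1/50 + 9/100 × 49/50
= 81/5000 + 441/5000 = 261/2500

P(the email is spam|the filter flags the email) = (81/5000) / (261/2500) = 9/58

P(the email is spam|the filter flags the email) = 9/58 ≈ 15.52%


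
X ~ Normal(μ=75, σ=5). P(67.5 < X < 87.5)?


z₁=(67.5-75)/5=-1.5, z₂=(87.5-75)/5=2.5
P = Φ(2.5) - Φ(-1.5) = 0.993790 - 0.066807 = 0.926983 ≈ 0.9270

P(67.5 < X < 87.5) ≈ 0.9270


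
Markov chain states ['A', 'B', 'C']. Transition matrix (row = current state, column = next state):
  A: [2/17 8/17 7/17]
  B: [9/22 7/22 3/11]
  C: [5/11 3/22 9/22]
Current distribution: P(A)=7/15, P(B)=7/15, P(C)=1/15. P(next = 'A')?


P(next=A) = Σᵢ P(now=i)×P(i→A)
= 7/15×2/17 + 7/15×9/22 + 1/15×5/11
= 14/255 + 21/110 + 1/33 = 1549/5610

P = 1549/5610 ≈ 0.2761


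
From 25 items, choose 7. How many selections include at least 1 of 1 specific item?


Complement: C(25,7) - C(24,7) = 480700 - 346104 = 134596

134596


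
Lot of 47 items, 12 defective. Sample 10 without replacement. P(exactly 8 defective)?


Hypergeometric: C(12,8)×C(35,2)/C(47,10)
= 495×595/5178066751 = 26775/470733341

P(X=8) = 26775/470733341 ≈ 0.01%


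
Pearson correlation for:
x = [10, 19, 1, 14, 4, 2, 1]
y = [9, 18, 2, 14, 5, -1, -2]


n=7, Σx=51, Σy=45, Σxy=646, Σx²=679, Σy²=635
r = (7×646 - 51×45)/√((7×679 - 51²)(7×635 - 45²))
= 2227/√(2152×2420) = 2227/√5207840 ≈ 2227/2282.0692 ≈ 0.9759

r ≈ 0.9759


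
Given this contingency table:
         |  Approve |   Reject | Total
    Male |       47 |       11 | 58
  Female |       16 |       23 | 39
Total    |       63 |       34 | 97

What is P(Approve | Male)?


P(Approve | Male) = 47/(47+11) = 47/58

P(Approve|Male) = 47/58 ≈ 81.03%


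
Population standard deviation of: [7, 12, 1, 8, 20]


Mean = 48/5
  (7-48/5)²=169/25
  (12-48/5)²=144/25
  (1-48/5)²=1849/25
  (8-48/5)²=64/25
  (20-48/5)²=2704/25
Σ(x-μ)² = 986/5
σ² = (986/5)/5 = 986/25

σ = √(986/25) ≈ 6.2801


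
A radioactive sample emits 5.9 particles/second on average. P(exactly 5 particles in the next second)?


Poisson(λ=5.9): P(X=5) = e^(-λ)×λ^k/k!
= e^(-5.9) × 5.9^5 / 5!
≈ 0.002739444819 × 7149.24299 / 120 ≈ 0.163208

P(X=5) ≈ 0.163208 ≈ 16.32%


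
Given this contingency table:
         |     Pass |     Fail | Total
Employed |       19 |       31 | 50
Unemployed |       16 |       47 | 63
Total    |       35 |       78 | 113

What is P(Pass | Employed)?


P(Pass | Employed) = 19/(19+31) = 19/50

P(Pass|Employed) = 19/50 ≈ 38.00%


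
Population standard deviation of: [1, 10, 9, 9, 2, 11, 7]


Mean = 49/7 = 7
  (1-7)²=36
  (10-7)²=9
  (9-7)²=4
  (9-7)²=4
  (2-7)²=25
  (11-7)²=16
  (7-7)²=0
Σ(x-μ)² = 94
σ² = 94/7

σ = √(94/7) ≈ 3.6645


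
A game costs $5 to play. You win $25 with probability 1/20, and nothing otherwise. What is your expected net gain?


E[gain] = (25-5)×1/20 + (-5)×19/20
= 1 - 19/4 = -15/4

Expected net gain = $-15/4 ≈ $-3.75


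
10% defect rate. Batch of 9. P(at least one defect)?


P(all good) = (9/10)^9 = 387420489/1000000000
P(≥1 defect) = 612579511/1000000000

P = 612579511/1000000000 ≈ 61.26%


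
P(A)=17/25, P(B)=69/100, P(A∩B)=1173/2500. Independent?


P(A)×P(B) = 1173/2500
P(A∩B) = 1173/2500
Equal ✓ → Independent

Yes, independent


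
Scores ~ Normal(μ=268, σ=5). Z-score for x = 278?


z = (x - μ)/σ = (278 - 268)/5 = 2.0

z = 2.0


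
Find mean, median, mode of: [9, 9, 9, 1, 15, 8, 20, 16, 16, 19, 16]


Sorted: [1, 8, 9, 9, 9, 15, 16, 16, 16, 19, 20]
Mean = 138/11
Median = 15
Freq: {9: 3, 1: 1, 15: 1, 8: 1, 20: 1, 16: 3, 19: 1}
Mode: [9, 16]

Mean=138/11, Median=15, Mode=[9, 16]


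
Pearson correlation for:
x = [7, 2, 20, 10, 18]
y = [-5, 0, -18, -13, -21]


n=5, Σx=57, Σy=-57, Σxy=-903, Σx²=877, Σy²=959
r = (5×(-903) - 57×(-57))/√((5×877 - 57²)(5×959 - (-57)²))
= -1266/√(1136×1546) = -1266/√1756256 ≈ -1266/1325.2381 ≈ -0.9553

r ≈ -0.9553


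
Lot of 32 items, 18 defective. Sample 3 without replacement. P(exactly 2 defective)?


Hypergeometric: C(18,2)×C(14,1)/C(32,3)
= 153×14/4960 = 1071/2480

P(X=2) = 1071/2480 ≈ 43.19%


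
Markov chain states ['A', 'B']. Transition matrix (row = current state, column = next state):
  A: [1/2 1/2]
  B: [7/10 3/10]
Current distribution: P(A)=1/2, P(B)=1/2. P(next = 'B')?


P(next=B) = Σᵢ P(now=i)×P(i→B)
= 1/2×1/2 + 1/2×3/10
= 1/4 + 3/20 = 2/5

P = 2/5 ≈ 0.4000


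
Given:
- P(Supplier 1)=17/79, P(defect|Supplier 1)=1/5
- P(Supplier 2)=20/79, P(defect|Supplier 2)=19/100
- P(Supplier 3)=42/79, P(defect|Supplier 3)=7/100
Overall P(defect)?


P(B) = Σ P(B|Aᵢ)×P(Aᵢ)
  1/5×17/79 = 17/395
  19/100×20/79 = 19/395
  7/100×42/79 = 147/3950
Sum = 507/3950

P(defect) = 507/3950 ≈ 12.84%


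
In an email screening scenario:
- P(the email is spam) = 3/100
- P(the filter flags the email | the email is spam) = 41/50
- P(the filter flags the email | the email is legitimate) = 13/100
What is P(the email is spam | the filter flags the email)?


Using Bayes' theorem:
P(A|B) = P(B|A)·P(A) / P(B)

P(the filter flags the email) = 41/50 × 3/100 + 13/100 × 97/100
= 123/5000 + 1261/10000 = 1507/10000

P(the email is spam|the filter flags the email) = (123/5000) / (1507/10000) = 246/1507

P(the email is spam|the filter flags the email) = 246/1507 ≈ 16.32%


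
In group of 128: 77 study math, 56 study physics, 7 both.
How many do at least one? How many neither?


|A∪B| = 77+56-7 = 126
Neither = 128-126 = 2

At least one: 126; Neither: 2


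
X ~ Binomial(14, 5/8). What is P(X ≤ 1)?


P(X ≤ 1) = Σ P(X=i) for i=0..1
P(X=0) = 4782969/4398046511104
P(X=1) = 55801305/2199023255552
Sum = 116385579/4398046511104

P(X ≤ 1) = 116385579/4398046511104 ≈ 0.00%


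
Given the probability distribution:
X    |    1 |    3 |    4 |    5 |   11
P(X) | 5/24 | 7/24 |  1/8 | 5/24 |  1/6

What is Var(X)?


E[X] = 107/24
E[X²] = 725/24
Var(X) = E[X²] - (E[X])² = 725/24 - 11449/576 = 5951/576

Var(X) = 5951/576 ≈ 10.3316


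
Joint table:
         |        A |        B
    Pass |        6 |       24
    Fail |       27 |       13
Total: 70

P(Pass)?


P(Pass) = (6+24)/70 = 30/70 = 3/7

P(Pass) = 3/7 ≈ 42.86%


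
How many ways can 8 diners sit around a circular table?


Circular arrangements of 8 distinct objects: fix one position to break rotational symmetry.
(n-1)! = 7! = 5040

5040


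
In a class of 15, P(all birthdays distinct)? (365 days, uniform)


P(all different) = Π(365-i)/365 for i=0..14
= (365/365)×(364/365)×...×(351/365)
= 0.747099

P ≈ 0.7471 ≈ 74.71%


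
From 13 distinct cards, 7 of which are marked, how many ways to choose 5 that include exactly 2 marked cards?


Choose 2 of the 7 marked cards and 3 of the other 6 cards:
C(7,2)×C(6,3) = 21×20 = 420

420
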